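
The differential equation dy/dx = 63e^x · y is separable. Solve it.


Separate variables: dy/y = 63e^x dx.
Integrate: ln|y| = 63e^x + C₀.
Exponentiate: y = Ce^(63e^x).


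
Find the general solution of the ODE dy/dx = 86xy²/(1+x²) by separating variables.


Separate: dy/y² = 86x/(1+x²) dx.
Integrate LHS: ∫ dy/y² = -1/y.
Integrate RHS via u = 1+x²: 43ln(1+x²) + C.
Result: -1/y = 43ln(1+x²) + C.


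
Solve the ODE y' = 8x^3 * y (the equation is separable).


Separate variables: dy/y = 8x^3 dx.
Integrate: ln|y| = 2x^4 + C₀.
Exponentiate: y = Ce^(2x^4).


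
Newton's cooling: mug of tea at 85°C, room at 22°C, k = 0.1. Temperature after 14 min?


Newton's law: dT/dt = -k(T - T_a) has solution T(t) = T_a + (T₀ - T_a)e^(-kt).
Plug in T_a = 22, T₀ = 85, k = 0.1, t = 14: T(14) = 22 + (63)e^(-1.40) ≈ 37.5°C.


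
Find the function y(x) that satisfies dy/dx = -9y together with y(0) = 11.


General solution of y' = -9y is y = Ce^(-9x).
Apply y(0) = 11: C = 11.
Particular solution: y = 11e^(-9x).


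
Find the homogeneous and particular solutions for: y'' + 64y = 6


Homogeneous part: r² + 64 = 0 ⇒ r = ±8i, so y_h = C₁cos(8x) + C₂sin(8x).
Try constant y_p = A; plug in: 64A = 6 ⇒ A = 3/32.
General solution: y = C₁cos(8x) + C₂sin(8x) + 3/32.


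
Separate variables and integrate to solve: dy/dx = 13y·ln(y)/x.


Separate: dy/[y ln(y)] = 13 dx/x.
Substitute u = ln(y): du/u = 13 dx/x.
Integrate: ln|ln(y)| = 13ln|x| + C₀, hence ln(y) = C·x^13.


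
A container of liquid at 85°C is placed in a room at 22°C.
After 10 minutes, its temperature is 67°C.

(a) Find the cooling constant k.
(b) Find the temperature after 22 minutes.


Newton's law: T(t) = T_a + (T₀ - T_a)e^(-kt).
(a) Use T(10) = 67: (67 - 22)/(85 - 22) = e^(-k·10), so k = -ln(0.714)/10 ≈ 0.0336.
(b) Apply k to t = 22: T(22) = 22 + (63)e^(-0.740) ≈ 52.1°C.


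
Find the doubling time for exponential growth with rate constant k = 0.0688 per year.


Exponential growth: P(t) = P₀ e^(0.0688t). Set P(t)/P₀ = 2: e^(0.0688t) = 2.
Solve: t = ln(2)/0.0688 ≈ 10.07 years.


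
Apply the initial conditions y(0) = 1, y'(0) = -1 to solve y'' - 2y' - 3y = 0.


Characteristic roots of r² - 2r - 3 = 0 are 3, -1.
General solution y = c₁ e^(3x) + c₂ e^(-x).
Apply y(0) = 1: c₁ + c₂ = 1. Apply y'(0) = -1: 3 c₁ - 1 c₂ = -1.
Solve: c₁ = 0, c₂ = 1.
Particular solution: y = 0e^(3x) + e^(-x).


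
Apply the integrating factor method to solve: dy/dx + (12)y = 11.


P(x) = 12, Q(x) = 11; integrating factor μ = e^(12x).
(μ y)' = 11e^(12x) ⇒ μ y = (11/12)e^(12x) + C.
Divide by μ: y = 11/12 + Ce^(-12x).


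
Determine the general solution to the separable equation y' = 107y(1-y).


Separate: dy/[y(1-y)] = 107 dx.
Partial fractions: 1/[y(1-y)] = 1/y + 1/(1-y).
Integrate: ln|y/(1-y)| = 107x + C₀.
Solve for y: y = 1/(1 + Ce^(-107x)).


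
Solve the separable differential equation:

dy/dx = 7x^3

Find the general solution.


Integrate both sides with respect to x: y = ∫ 7x^3 dx = (7/4)x^4 + C.


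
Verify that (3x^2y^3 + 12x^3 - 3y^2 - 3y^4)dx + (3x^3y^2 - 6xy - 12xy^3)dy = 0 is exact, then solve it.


Check exactness: ∂M/∂y = 9x^2y^2 - 6y - 12y^3 and ∂N/∂x = 9x^2y^2 - 6y - 12y^3; equal, so the equation is exact.
Integrate M with respect to x (treating y as constant): ∫M dx = x^3y^3 + 3x^4 - 3xy^2 - 3xy^4 + h(y).
Differentiate w.r.t. y and set equal to N: all terms match, so h'(y) = 0 and h is a constant absorbed into C.
General solution: x^3y^3 + 3x^4 - 3xy^2 - 3xy^4 = C.


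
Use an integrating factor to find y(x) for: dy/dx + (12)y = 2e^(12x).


P(x) = 12 ⇒ μ = e^(12x).
(μ y)' = 2e^(24x) ⇒ μ y = (2/24)e^(24x) + C.
Divide by μ: y = (1/12)e^(12x) + Ce^(-12x).


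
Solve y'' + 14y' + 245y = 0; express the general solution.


Characteristic equation: r² + 14r + 245 = 0.
Discriminant is negative; roots r = -7 ± 14i (complex conjugate pair).
General solution uses e^(α x)(C₁ cos(β x) + C₂ sin(β x)): y = e^(-7x)(C₁cos(14x) + C₂sin(14x)).


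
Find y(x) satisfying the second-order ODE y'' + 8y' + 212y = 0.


Characteristic equation: r² + 8r + 212 = 0.
Discriminant is negative; roots r = -4 ± 14i (complex conjugate pair).
General solution uses e^(α x)(C₁ cos(β x) + C₂ sin(β x)): y = e^(-4x)(C₁cos(14x) + C₂sin(14x)).


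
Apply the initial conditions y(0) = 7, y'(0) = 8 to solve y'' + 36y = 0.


Characteristic roots of r² + 36 = 0 are ±6i, so y = C₁cos(6x) + C₂sin(6x).
Apply y(0) = 7: C₁ = 7. Differentiate and apply y'(0) = 8: 6·C₂ = 8, so C₂ = 4/3.
Particular solution: y = 7cos(6x) + (4/3)sin(6x).


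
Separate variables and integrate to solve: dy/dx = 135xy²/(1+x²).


Separate: dy/y² = 135x/(1+x²) dx.
Integrate LHS: ∫ dy/y² = -1/y.
Integrate RHS via u = 1+x²: (135/2)ln(1+x²) + C.
Result: -1/y = (135/2)ln(1+x²) + C.


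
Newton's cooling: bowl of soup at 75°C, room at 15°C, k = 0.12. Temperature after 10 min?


Newton's law: dT/dt = -k(T - T_a) has solution T(t) = T_a + (T₀ - T_a)e^(-kt).
Plug in T_a = 15, T₀ = 75, k = 0.12, t = 10: T(10) = 15 + (60)e^(-1.20) ≈ 33.1°C.


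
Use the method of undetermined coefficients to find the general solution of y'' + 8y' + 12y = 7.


Characteristic roots of r² + 8r + 12 = 0 are -6, -2.
y_h = C₁e^(-6x) + C₂e^(-2x).
Constant forcing; try y_p = A. Then 12A = 7 ⇒ A = 7/12.
General solution: y = C₁e^(-6x) + C₂e^(-2x) + 7/12.


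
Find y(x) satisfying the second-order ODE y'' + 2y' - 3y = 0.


Characteristic equation: r² + 2r - 3 = 0.
Factor: (r - 1)(r + 3) = 0 ⇒ r = 1, -3 (distinct real).
General solution: y = C₁e^(x) + C₂e^(-3x).


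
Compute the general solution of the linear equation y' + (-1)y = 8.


P(x) = -1 ⇒ μ = e^(-x).
(μ y)' = 8e^(-x) ⇒ μ y = -8e^(-x) + C.
Divide by μ: y = -8 + Ce^(x).


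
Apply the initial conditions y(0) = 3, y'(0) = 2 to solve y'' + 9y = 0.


Characteristic roots of r² + 9 = 0 are ±3i, so y = C₁cos(3x) + C₂sin(3x).
Apply y(0) = 3: C₁ = 3. Differentiate and apply y'(0) = 2: 3·C₂ = 2, so C₂ = 2/3.
Particular solution: y = 3cos(3x) + (2/3)sin(3x).


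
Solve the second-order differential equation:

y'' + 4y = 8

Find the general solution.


Homogeneous part: r² + 4 = 0 ⇒ r = ±2i, so y_h = C₁cos(2x) + C₂sin(2x).
Try constant y_p = A; plug in: 4A = 8 ⇒ A = 2.
General solution: y = C₁cos(2x) + C₂sin(2x) + 2.


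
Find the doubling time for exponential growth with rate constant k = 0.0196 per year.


Exponential growth: P(t) = P₀ e^(0.0196t). Set P(t)/P₀ = 2: e^(0.0196t) = 2.
Solve: t = ln(2)/0.0196 ≈ 35.36 years.


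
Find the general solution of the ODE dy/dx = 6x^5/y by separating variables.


Separate variables: y dy = 6x^5 dx.
Integrate both sides: y²/2 = x^6 + C₀.
Multiply by 2: y² = 2x^6 + C.


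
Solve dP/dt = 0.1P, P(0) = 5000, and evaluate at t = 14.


The ODE dP/dt = 0.1P has solution P(t) = P(0)e^(0.1t).
Substitute P(0) = 5000 and t = 14: P(14) = 5000 e^(1.40) ≈ 20276.


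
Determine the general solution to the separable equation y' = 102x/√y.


Separate: √y dy = 102x dx.
Integrate: (2/3)y^(3/2) = 51x² + C.


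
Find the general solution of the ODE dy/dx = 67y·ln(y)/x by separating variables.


Separate: dy/[y ln(y)] = 67 dx/x.
Substitute u = ln(y): du/u = 67 dx/x.
Integrate: ln|ln(y)| = 67ln|x| + C₀, hence ln(y) = C·x^67.


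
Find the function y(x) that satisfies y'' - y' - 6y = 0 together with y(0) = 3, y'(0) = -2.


Characteristic roots of r² - r - 6 = 0 are -2, 3.
General solution y = c₁ e^(-2x) + c₂ e^(3x).
Apply y(0) = 3: c₁ + c₂ = 3. Apply y'(0) = -2: -2 c₁ + 3 c₂ = -2.
Solve: c₁ = 11/5, c₂ = 4/5.
Particular solution: y = (11/5)e^(-2x) + (4/5)e^(3x).


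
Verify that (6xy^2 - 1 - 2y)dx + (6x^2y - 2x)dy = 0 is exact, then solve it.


Check exactness: ∂M/∂y = 12xy - 2 and ∂N/∂x = 12xy - 2; equal, so the equation is exact.
Integrate M with respect to x (treating y as constant): ∫M dx = 3x^2y^2 - x - 2xy + h(y).
Differentiate w.r.t. y and set equal to N: all terms match, so h'(y) = 0 and h is a constant absorbed into C.
General solution: 3x^2y^2 - x - 2xy = C.


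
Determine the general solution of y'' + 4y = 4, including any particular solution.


Homogeneous part: r² + 4 = 0 ⇒ r = ±2i, so y_h = C₁cos(2x) + C₂sin(2x).
Try constant y_p = A; plug in: 4A = 4 ⇒ A = 1.
General solution: y = C₁cos(2x) + C₂sin(2x) + 1.


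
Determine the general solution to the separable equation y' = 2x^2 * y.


Separate variables: dy/y = 2x^2 dx.
Integrate: ln|y| = (2/3)x^3 + C₀.
Exponentiate: y = Ce^((2/3)x^3).


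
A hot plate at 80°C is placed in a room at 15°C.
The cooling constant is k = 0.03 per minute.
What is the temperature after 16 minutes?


Newton's law: dT/dt = -k(T - T_a) has solution T(t) = T_a + (T₀ - T_a)e^(-kt).
Plug in T_a = 15, T₀ = 80, k = 0.03, t = 16: T(16) = 15 + (65)e^(-0.48) ≈ 55.2°C.


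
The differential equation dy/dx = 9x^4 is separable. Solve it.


Integrate both sides with respect to x: y = ∫ 9x^4 dx = (9/5)x^5 + C.


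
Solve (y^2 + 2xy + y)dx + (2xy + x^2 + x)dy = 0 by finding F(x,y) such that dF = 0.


Check exactness: ∂M/∂y = 2y + 2x + 1 and ∂N/∂x = 2y + 2x + 1; equal, so the equation is exact.
Integrate M with respect to x (treating y as constant): ∫M dx = xy^2 + x^2y + xy + h(y).
Differentiate w.r.t. y and set equal to N: all terms match, so h'(y) = 0 and h is a constant absorbed into C.
General solution: xy^2 + x^2y + xy = C.


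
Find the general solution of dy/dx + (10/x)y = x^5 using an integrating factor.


P(x) = 10/x ⇒ μ = x^10.
(x^10 y)' = x^15 ⇒ x^10 y = x^16/(16) + C.
Solve for y: y = (1/16)x^6 + C/x^10.


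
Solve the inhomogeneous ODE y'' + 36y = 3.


Homogeneous part: r² + 36 = 0 ⇒ r = ±6i, so y_h = C₁cos(6x) + C₂sin(6x).
Try constant y_p = A; plug in: 36A = 3 ⇒ A = 1/12.
General solution: y = C₁cos(6x) + C₂sin(6x) + 1/12.


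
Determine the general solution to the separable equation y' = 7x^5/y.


Separate variables: y dy = 7x^5 dx.
Integrate both sides: y²/2 = (7/6)x^6 + C₀.
Multiply by 2: y² = (7/3)x^6 + C.


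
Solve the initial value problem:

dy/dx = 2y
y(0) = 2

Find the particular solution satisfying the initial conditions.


General solution of y' = 2y is y = Ce^(2x).
Apply y(0) = 2: C = 2.
Particular solution: y = 2e^(2x).


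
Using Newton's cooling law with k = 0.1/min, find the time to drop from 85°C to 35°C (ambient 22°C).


From T(t) = T_a + (T₀ - T_a)e^(-kt), set T(t) = 35:
(35 - 22) / (85 - 22) = e^(-0.1t), so t = -ln(0.206)/0.1 ≈ 15.8 minutes.


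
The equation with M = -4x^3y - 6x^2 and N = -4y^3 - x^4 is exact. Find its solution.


Check exactness: ∂M/∂y = -4x^3 and ∂N/∂x = -4x^3; equal, so the equation is exact.
Integrate M with respect to x (treating y as constant): ∫M dx = -x^4y - 2x^3 + h(y).
Differentiate w.r.t. y and set equal to N: the x-dependent terms already match, leaving h'(y) = -4y^3. Integrate: h(y) = -y^4.
So F(x,y) = -y^4 - x^4y - 2x^3.
General solution: -y^4 - x^4y - 2x^3 = C.


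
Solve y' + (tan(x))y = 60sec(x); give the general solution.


P(x) = tan(x) ⇒ μ = e^(∫tan(x)dx) = sec(x).
(sec(x) y)' = 60sec²(x) ⇒ sec(x) y = 60tan(x) + C.
Multiply by cos(x): y = 60sin(x) + C·cos(x).


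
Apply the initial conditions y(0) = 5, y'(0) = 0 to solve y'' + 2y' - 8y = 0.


Characteristic roots of r² + 2r - 8 = 0 are -4, 2.
General solution y = c₁ e^(-4x) + c₂ e^(2x).
Apply y(0) = 5: c₁ + c₂ = 5. Apply y'(0) = 0: -4 c₁ + 2 c₂ = 0.
Solve: c₁ = 5/3, c₂ = 10/3.
Particular solution: y = (5/3)e^(-4x) + (10/3)e^(2x).


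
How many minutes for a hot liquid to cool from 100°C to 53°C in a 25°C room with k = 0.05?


From T(t) = T_a + (T₀ - T_a)e^(-kt), set T(t) = 53:
(53 - 25) / (100 - 25) = e^(-0.05t), so t = -ln(0.373)/0.05 ≈ 19.7 minutes.


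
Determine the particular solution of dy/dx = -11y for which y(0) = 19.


General solution of y' = -11y is y = Ce^(-11x).
Apply y(0) = 19: C = 19.
Particular solution: y = 19e^(-11x).


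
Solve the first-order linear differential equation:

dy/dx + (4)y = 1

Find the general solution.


P(x) = 4, Q(x) = 1; integrating factor μ = e^(4x).
(μ y)' = e^(4x) ⇒ μ y = (1/4)e^(4x) + C.
Divide by μ: y = 1/4 + Ce^(-4x).


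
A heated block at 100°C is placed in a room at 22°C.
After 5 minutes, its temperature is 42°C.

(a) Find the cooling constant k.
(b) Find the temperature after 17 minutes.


Newton's law: T(t) = T_a + (T₀ - T_a)e^(-kt).
(a) Use T(5) = 42: (42 - 22)/(100 - 22) = e^(-k·5), so k = -ln(0.256)/5 ≈ 0.2722.
(b) Apply k to t = 17: T(17) = 22 + (78)e^(-4.627) ≈ 22.8°C.


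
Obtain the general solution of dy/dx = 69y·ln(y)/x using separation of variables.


Separate: dy/[y ln(y)] = 69 dx/x.
Substitute u = ln(y): du/u = 69 dx/x.
Integrate: ln|ln(y)| = 69ln|x| + C₀, hence ln(y) = C·x^69.


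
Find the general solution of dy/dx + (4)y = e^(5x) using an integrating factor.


P(x) = 4 ⇒ μ = e^(4x).
(μ y)' = e^(9x) ⇒ μ y = e^(9x)/9 + C.
Divide by μ: y = (1/9)e^(5x) + Ce^(-4x).


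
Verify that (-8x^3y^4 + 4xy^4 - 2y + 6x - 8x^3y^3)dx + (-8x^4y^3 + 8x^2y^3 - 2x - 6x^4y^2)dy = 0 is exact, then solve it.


Check exactness: ∂M/∂y = -32x^3y^3 + 16xy^3 - 2 - 24x^3y^2 and ∂N/∂x = -32x^3y^3 + 16xy^3 - 2 - 24x^3y^2; equal, so the equation is exact.
Integrate M with respect to x (treating y as constant): ∫M dx = -2x^4y^4 + 2x^2y^4 - 2xy + 3x^2 - 2x^4y^3 + h(y).
Differentiate w.r.t. y and set equal to N: all terms match, so h'(y) = 0 and h is a constant absorbed into C.
General solution: -2x^4y^4 + 2x^2y^4 - 2xy + 3x^2 - 2x^4y^3 = C.


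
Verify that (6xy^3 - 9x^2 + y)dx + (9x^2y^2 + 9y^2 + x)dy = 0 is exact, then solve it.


Check exactness: ∂M/∂y = 18xy^2 + 1 and ∂N/∂x = 18xy^2 + 1; equal, so the equation is exact.
Integrate M with respect to x (treating y as constant): ∫M dx = 3x^2y^3 - 3x^3 + xy + h(y).
Differentiate w.r.t. y and set equal to N: the x-dependent terms already match, leaving h'(y) = 9y^2. Integrate: h(y) = 3y^3.
So F(x,y) = 3x^2y^3 - 3x^3 + 3y^3 + xy.
General solution: 3x^2y^3 - 3x^3 + 3y^3 + xy = C.


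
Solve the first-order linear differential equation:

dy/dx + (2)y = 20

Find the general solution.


P(x) = 2, Q(x) = 20; integrating factor μ = e^(2x).
(μ y)' = 20e^(2x) ⇒ μ y = 10e^(2x) + C.
Divide by μ: y = 10 + Ce^(-2x).


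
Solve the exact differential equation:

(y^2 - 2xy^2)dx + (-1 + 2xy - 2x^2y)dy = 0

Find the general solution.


Check exactness: ∂M/∂y = 2y - 4xy and ∂N/∂x = 2y - 4xy; equal, so the equation is exact.
Integrate M with respect to x (treating y as constant): ∫M dx = xy^2 - x^2y^2 + h(y).
Differentiate w.r.t. y and set equal to N: the x-dependent terms already match, leaving h'(y) = -1. Integrate: h(y) = -y.
So F(x,y) = -y + xy^2 - x^2y^2.
General solution: -y + xy^2 - x^2y^2 = C.


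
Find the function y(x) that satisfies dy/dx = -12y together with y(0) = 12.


General solution of y' = -12y is y = Ce^(-12x).
Apply y(0) = 12: C = 12.
Particular solution: y = 12e^(-12x).


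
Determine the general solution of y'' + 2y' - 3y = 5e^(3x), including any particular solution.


Characteristic roots of r² + 2r - 3 = 0 are 1, -3.
y_h = C₁e^(x) + C₂e^(-3x).
Forcing exponent 3 is not a characteristic root; try y_p = Ae^(3x).
Substitute: A·(9 + (2)·3 + (-3)) = A·12 = 5, so A = 5/12.
General solution: y = C₁e^(x) + C₂e^(-3x) + (5/12)e^(3x).


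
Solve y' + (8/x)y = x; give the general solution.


P(x) = 8/x ⇒ μ = x^8.
(x^8 y)' = x^9 ⇒ x^8 y = x^10/(10) + C.
Solve for y: y = (1/10)x^2 + C/x^8.


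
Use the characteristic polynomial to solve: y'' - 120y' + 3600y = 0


Characteristic equation: r² - 120r + 3600 = 0, i.e. (r - 60)² = 0.
Repeated root r = 60; include an x factor for the second linearly independent solution.
General solution: y = (C₁ + C₂x)e^(60x).


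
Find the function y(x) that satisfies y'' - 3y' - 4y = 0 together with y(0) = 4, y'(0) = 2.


Characteristic roots of r² - 3r - 4 = 0 are 4, -1.
General solution y = c₁ e^(4x) + c₂ e^(-x).
Apply y(0) = 4: c₁ + c₂ = 4. Apply y'(0) = 2: 4 c₁ - 1 c₂ = 2.
Solve: c₁ = 6/5, c₂ = 14/5.
Particular solution: y = (6/5)e^(4x) + (14/5)e^(-x).


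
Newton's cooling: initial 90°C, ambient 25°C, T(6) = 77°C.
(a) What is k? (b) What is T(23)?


Newton's law: T(t) = T_a + (T₀ - T_a)e^(-kt).
(a) Use T(6) = 77: (77 - 25)/(90 - 25) = e^(-k·6), so k = -ln(0.800)/6 ≈ 0.0372.
(b) Apply k to t = 23: T(23) = 25 + (65)e^(-0.855) ≈ 52.6°C.


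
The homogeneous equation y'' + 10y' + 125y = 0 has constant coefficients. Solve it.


Characteristic equation: r² + 10r + 125 = 0.
Discriminant is negative; roots r = -5 ± 10i (complex conjugate pair).
General solution uses e^(α x)(C₁ cos(β x) + C₂ sin(β x)): y = e^(-5x)(C₁cos(10x) + C₂sin(10x)).


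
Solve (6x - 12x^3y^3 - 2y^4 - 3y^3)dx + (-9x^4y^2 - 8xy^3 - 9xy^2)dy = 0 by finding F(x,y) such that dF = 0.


Check exactness: ∂M/∂y = -36x^3y^2 - 8y^3 - 9y^2 and ∂N/∂x = -36x^3y^2 - 8y^3 - 9y^2; equal, so the equation is exact.
Integrate M with respect to x (treating y as constant): ∫M dx = 3x^2 - 3x^4y^3 - 2xy^4 - 3xy^3 + h(y).
Differentiate w.r.t. y and set equal to N: all terms match, so h'(y) = 0 and h is a constant absorbed into C.
General solution: 3x^2 - 3x^4y^3 - 2xy^4 - 3xy^3 = C.


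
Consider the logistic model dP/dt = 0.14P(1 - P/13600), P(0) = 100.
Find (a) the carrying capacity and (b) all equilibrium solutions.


Logistic ODE dP/dt = 0.14P(1 - P/13600) has equilibria where dP/dt = 0, i.e. P = 0 or P = 13600.
The coefficient (1 - P/K) = 0 when P = K, identifying K = 13600 as the carrying capacity.
(a) K = 13600; (b) equilibria P = 0 and P = 13600.


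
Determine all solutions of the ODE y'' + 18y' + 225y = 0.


Characteristic equation: r² + 18r + 225 = 0.
Discriminant is negative; roots r = -9 ± 12i (complex conjugate pair).
General solution uses e^(α x)(C₁ cos(β x) + C₂ sin(β x)): y = e^(-9x)(C₁cos(12x) + C₂sin(12x)).


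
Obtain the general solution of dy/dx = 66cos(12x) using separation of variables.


g(y) = 1, so integrate directly: y = ∫ 66cos(12x) dx = (11/2)sin(12x) + C.


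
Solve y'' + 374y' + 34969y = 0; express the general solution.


Characteristic equation: r² + 374r + 34969 = 0, i.e. (r + 187)² = 0.
Repeated root r = -187; include an x factor for the second linearly independent solution.
General solution: y = (C₁ + C₂x)e^(-187x).


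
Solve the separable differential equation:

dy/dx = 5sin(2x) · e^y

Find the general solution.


Separate: e^(-y) dy = 5sin(2x) dx.
Integrate: -e^(-y) = -(5/2)cos(2x) + C₀.
Rearrange: e^(-y) = (5/2)cos(2x) + C.


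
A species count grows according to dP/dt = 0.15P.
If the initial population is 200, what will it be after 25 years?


The ODE dP/dt = 0.15P has solution P(t) = P(0)e^(0.15t).
Substitute P(0) = 200 and t = 25: P(25) = 200 e^(3.75) ≈ 8504.


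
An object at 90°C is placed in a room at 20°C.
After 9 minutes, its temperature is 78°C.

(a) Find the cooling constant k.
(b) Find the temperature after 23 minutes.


Newton's law: T(t) = T_a + (T₀ - T_a)e^(-kt).
(a) Use T(9) = 78: (78 - 20)/(90 - 20) = e^(-k·9), so k = -ln(0.829)/9 ≈ 0.0209.
(b) Apply k to t = 23: T(23) = 20 + (70)e^(-0.481) ≈ 63.3°C.


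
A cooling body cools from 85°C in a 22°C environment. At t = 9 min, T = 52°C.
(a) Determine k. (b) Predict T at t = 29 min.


Newton's law: T(t) = T_a + (T₀ - T_a)e^(-kt).
(a) Use T(9) = 52: (52 - 22)/(85 - 22) = e^(-k·9), so k = -ln(0.476)/9 ≈ 0.0824.
(b) Apply k to t = 29: T(29) = 22 + (63)e^(-2.391) ≈ 27.8°C.


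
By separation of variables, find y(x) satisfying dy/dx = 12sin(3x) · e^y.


Separate: e^(-y) dy = 12sin(3x) dx.
Integrate: -e^(-y) = -4cos(3x) + C₀.
Rearrange: e^(-y) = 4cos(3x) + C.


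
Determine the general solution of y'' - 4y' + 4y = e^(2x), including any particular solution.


Characteristic polynomial (r - 2)² = 0; repeated root r = 2.
y_h = (C₁ + C₂x)e^(2x). Forcing matches the repeated root (resonance), so try y_p = Ax² e^(2x).
Substitute and solve for A: 2A = 1, so A = 1/2.
General solution: y = (C₁ + C₂x + (1/2)x²)e^(2x).


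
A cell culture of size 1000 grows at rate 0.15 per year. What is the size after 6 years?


The ODE dP/dt = 0.15P has solution P(t) = P(0)e^(0.15t).
Substitute P(0) = 1000 and t = 6: P(6) = 1000 e^(0.90) ≈ 2460.


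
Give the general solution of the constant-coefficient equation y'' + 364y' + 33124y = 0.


Characteristic equation: r² + 364r + 33124 = 0, i.e. (r + 182)² = 0.
Repeated root r = -182; include an x factor for the second linearly independent solution.
General solution: y = (C₁ + C₂x)e^(-182x).


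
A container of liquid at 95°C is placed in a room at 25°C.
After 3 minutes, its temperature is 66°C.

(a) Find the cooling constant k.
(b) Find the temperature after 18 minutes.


Newton's law: T(t) = T_a + (T₀ - T_a)e^(-kt).
(a) Use T(3) = 66: (66 - 25)/(95 - 25) = e^(-k·3), so k = -ln(0.586)/3 ≈ 0.1783.
(b) Apply k to t = 18: T(18) = 25 + (70)e^(-3.210) ≈ 27.8°C.


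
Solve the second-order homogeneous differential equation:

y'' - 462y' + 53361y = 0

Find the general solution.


Characteristic equation: r² - 462r + 53361 = 0, i.e. (r - 231)² = 0.
Repeated root r = 231; include an x factor for the second linearly independent solution.
General solution: y = (C₁ + C₂x)e^(231x).


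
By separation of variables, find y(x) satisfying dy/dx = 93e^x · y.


Separate variables: dy/y = 93e^x dx.
Integrate: ln|y| = 93e^x + C₀.
Exponentiate: y = Ce^(93e^x).


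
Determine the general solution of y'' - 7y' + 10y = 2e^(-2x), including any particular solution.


Characteristic roots of r² - 7r + 10 = 0 are 5, 2.
y_h = C₁e^(5x) + C₂e^(2x).
Forcing exponent -2 is not a characteristic root; try y_p = Ae^(-2x).
Substitute: A·(4 + (-7)·-2 + (10)) = A·28 = 2, so A = 1/14.
General solution: y = C₁e^(5x) + C₂e^(2x) + (1/14)e^(-2x).


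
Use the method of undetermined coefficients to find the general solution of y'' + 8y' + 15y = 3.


Characteristic roots of r² + 8r + 15 = 0 are -5, -3.
y_h = C₁e^(-5x) + C₂e^(-3x).
Constant forcing; try y_p = A. Then 15A = 3 ⇒ A = 1/5.
General solution: y = C₁e^(-5x) + C₂e^(-3x) + 1/5.


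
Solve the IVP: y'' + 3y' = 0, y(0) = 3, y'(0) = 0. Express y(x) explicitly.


Characteristic roots of r² + 3r = 0 are 0, -3.
General solution y = c₁ + c₂ e^(-3x).
Apply y(0) = 3: c₁ + c₂ = 3. Apply y'(0) = 0: 0 c₁ - 3 c₂ = 0.
Solve: c₁ = 3, c₂ = 0.
Particular solution: y = 3 + 0e^(-3x).


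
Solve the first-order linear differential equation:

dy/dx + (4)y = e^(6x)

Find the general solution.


P(x) = 4 ⇒ μ = e^(4x).
(μ y)' = e^(10x) ⇒ μ y = e^(10x)/10 + C.
Divide by μ: y = (1/10)e^(6x) + Ce^(-4x).


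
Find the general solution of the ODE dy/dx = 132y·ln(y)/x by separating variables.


Separate: dy/[y ln(y)] = 132 dx/x.
Substitute u = ln(y): du/u = 132 dx/x.
Integrate: ln|ln(y)| = 132ln|x| + C₀, hence ln(y) = C·x^132.


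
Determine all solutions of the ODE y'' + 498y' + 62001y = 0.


Characteristic equation: r² + 498r + 62001 = 0, i.e. (r + 249)² = 0.
Repeated root r = -249; include an x factor for the second linearly independent solution.
General solution: y = (C₁ + C₂x)e^(-249x).


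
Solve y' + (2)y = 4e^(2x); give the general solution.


P(x) = 2 ⇒ μ = e^(2x).
(μ y)' = 4e^(4x) ⇒ μ y = (4/4)e^(4x) + C.
Divide by μ: y = e^(2x) + Ce^(-2x).


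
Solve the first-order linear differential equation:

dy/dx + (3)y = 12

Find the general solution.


P(x) = 3, Q(x) = 12; integrating factor μ = e^(3x).
(μ y)' = 12e^(3x) ⇒ μ y = 4e^(3x) + C.
Divide by μ: y = 4 + Ce^(-3x).


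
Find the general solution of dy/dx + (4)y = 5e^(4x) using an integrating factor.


P(x) = 4 ⇒ μ = e^(4x).
(μ y)' = 5e^(8x) ⇒ μ y = (5/8)e^(8x) + C.
Divide by μ: y = (5/8)e^(4x) + Ce^(-4x).


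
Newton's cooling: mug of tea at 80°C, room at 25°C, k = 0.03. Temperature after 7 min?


Newton's law: dT/dt = -k(T - T_a) has solution T(t) = T_a + (T₀ - T_a)e^(-kt).
Plug in T_a = 25, T₀ = 80, k = 0.03, t = 7: T(7) = 25 + (55)e^(-0.21) ≈ 69.6°C.


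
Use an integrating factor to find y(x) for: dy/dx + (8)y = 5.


P(x) = 8, Q(x) = 5; integrating factor μ = e^(8x).
(μ y)' = 5e^(8x) ⇒ μ y = (5/8)e^(8x) + C.
Divide by μ: y = 5/8 + Ce^(-8x).


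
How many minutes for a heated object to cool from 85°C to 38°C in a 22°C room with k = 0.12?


From T(t) = T_a + (T₀ - T_a)e^(-kt), set T(t) = 38:
(38 - 22) / (85 - 22) = e^(-0.12t), so t = -ln(0.254)/0.12 ≈ 11.4 minutes.


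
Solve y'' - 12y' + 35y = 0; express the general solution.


Characteristic equation: r² - 12r + 35 = 0.
Factor: (r - 7)(r - 5) = 0 ⇒ r = 7, 5 (distinct real).
General solution: y = C₁e^(7x) + C₂e^(5x).


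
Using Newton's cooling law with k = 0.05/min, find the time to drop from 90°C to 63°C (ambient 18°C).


From T(t) = T_a + (T₀ - T_a)e^(-kt), set T(t) = 63:
(63 - 18) / (90 - 18) = e^(-0.05t), so t = -ln(0.625)/0.05 ≈ 9.4 minutes.


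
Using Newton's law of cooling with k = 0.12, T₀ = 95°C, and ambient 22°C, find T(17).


Newton's law: dT/dt = -k(T - T_a) has solution T(t) = T_a + (T₀ - T_a)e^(-kt).
Plug in T_a = 22, T₀ = 95, k = 0.12, t = 17: T(17) = 22 + (73)e^(-2.04) ≈ 31.5°C.


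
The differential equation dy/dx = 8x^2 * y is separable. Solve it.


Separate variables: dy/y = 8x^2 dx.
Integrate: ln|y| = (8/3)x^3 + C₀.
Exponentiate: y = Ce^((8/3)x^3).


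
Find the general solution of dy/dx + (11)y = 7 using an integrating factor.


P(x) = 11, Q(x) = 7; integrating factor μ = e^(11x).
(μ y)' = 7e^(11x) ⇒ μ y = (7/11)e^(11x) + C.
Divide by μ: y = 7/11 + Ce^(-11x).


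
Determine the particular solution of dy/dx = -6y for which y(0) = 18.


General solution of y' = -6y is y = Ce^(-6x).
Apply y(0) = 18: C = 18.
Particular solution: y = 18e^(-6x).


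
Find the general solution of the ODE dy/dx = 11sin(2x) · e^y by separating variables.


Separate: e^(-y) dy = 11sin(2x) dx.
Integrate: -e^(-y) = -(11/2)cos(2x) + C₀.
Rearrange: e^(-y) = (11/2)cos(2x) + C.


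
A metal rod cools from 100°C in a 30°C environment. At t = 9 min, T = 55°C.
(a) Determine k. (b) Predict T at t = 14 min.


Newton's law: T(t) = T_a + (T₀ - T_a)e^(-kt).
(a) Use T(9) = 55: (55 - 30)/(100 - 30) = e^(-k·9), so k = -ln(0.357)/9 ≈ 0.1144.
(b) Apply k to t = 14: T(14) = 30 + (70)e^(-1.602) ≈ 44.1°C.


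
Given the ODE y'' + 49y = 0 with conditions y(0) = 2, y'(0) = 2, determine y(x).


Characteristic roots of r² + 49 = 0 are ±7i, so y = C₁cos(7x) + C₂sin(7x).
Apply y(0) = 2: C₁ = 2. Differentiate and apply y'(0) = 2: 7·C₂ = 2, so C₂ = 2/7.
Particular solution: y = 2cos(7x) + (2/7)sin(7x).


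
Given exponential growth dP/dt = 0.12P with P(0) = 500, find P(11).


The ODE dP/dt = 0.12P has solution P(t) = P(0)e^(0.12t).
Substitute P(0) = 500 and t = 11: P(11) = 500 e^(1.32) ≈ 1872.


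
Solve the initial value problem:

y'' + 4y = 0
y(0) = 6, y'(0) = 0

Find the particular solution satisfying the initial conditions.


Characteristic roots of r² + 4 = 0 are ±2i, so y = C₁cos(2x) + C₂sin(2x).
Apply y(0) = 6: C₁ = 6. Differentiate and apply y'(0) = 0: 2·C₂ = 0, so C₂ = 0.
Particular solution: y = 6cos(2x).


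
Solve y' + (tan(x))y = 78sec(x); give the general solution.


P(x) = tan(x) ⇒ μ = e^(∫tan(x)dx) = sec(x).
(sec(x) y)' = 78sec²(x) ⇒ sec(x) y = 78tan(x) + C.
Multiply by cos(x): y = 78sin(x) + C·cos(x).


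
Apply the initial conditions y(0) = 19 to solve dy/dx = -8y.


General solution of y' = -8y is y = Ce^(-8x).
Apply y(0) = 19: C = 19.
Particular solution: y = 19e^(-8x).


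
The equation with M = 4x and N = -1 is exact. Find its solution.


Check exactness: ∂M/∂y = 0 and ∂N/∂x = 0; equal, so the equation is exact.
Integrate M with respect to x (treating y as constant): ∫M dx = 2x^2 + h(y).
Differentiate w.r.t. y and set equal to N: the x-dependent terms already match, leaving h'(y) = -1. Integrate: h(y) = -y.
So F(x,y) = 2x^2 - y.
General solution: 2x^2 - y = C.


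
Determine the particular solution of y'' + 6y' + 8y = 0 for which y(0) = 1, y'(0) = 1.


Characteristic roots of r² + 6r + 8 = 0 are -2, -4.
General solution y = c₁ e^(-2x) + c₂ e^(-4x).
Apply y(0) = 1: c₁ + c₂ = 1. Apply y'(0) = 1: -2 c₁ - 4 c₂ = 1.
Solve: c₁ = 5/2, c₂ = -3/2.
Particular solution: y = (5/2)e^(-2x) - (3/2)e^(-4x).


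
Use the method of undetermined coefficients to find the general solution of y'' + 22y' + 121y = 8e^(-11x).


Characteristic polynomial (r + 11)² = 0; repeated root r = -11.
y_h = (C₁ + C₂x)e^(-11x). Forcing matches the repeated root (resonance), so try y_p = Ax² e^(-11x).
Substitute and solve for A: 2A = 8, so A = 4.
General solution: y = (C₁ + C₂x + 4x²)e^(-11x).


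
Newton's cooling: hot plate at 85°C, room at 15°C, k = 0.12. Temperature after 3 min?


Newton's law: dT/dt = -k(T - T_a) has solution T(t) = T_a + (T₀ - T_a)e^(-kt).
Plug in T_a = 15, T₀ = 85, k = 0.12, t = 3: T(3) = 15 + (70)e^(-0.36) ≈ 63.8°C.


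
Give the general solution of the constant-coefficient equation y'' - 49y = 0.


Characteristic equation: r² - 49 = 0.
Factor: (r - 7)(r + 7) = 0 ⇒ r = 7, -7 (distinct real).
General solution: y = C₁e^(7x) + C₂e^(-7x).


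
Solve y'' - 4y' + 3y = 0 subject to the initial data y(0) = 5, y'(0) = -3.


Characteristic roots of r² - 4r + 3 = 0 are 1, 3.
General solution y = c₁ e^(x) + c₂ e^(3x).
Apply y(0) = 5: c₁ + c₂ = 5. Apply y'(0) = -3: 1 c₁ + 3 c₂ = -3.
Solve: c₁ = 9, c₂ = -4.
Particular solution: y = 9e^(x) - 4e^(3x).


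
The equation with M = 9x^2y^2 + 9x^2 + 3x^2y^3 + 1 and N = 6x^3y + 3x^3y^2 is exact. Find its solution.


Check exactness: ∂M/∂y = 18x^2y + 9x^2y^2 and ∂N/∂x = 18x^2y + 9x^2y^2; equal, so the equation is exact.
Integrate M with respect to x (treating y as constant): ∫M dx = 3x^3y^2 + 3x^3 + x^3y^3 + x + h(y).
Differentiate w.r.t. y and set equal to N: all terms match, so h'(y) = 0 and h is a constant absorbed into C.
General solution: 3x^3y^2 + 3x^3 + x^3y^3 + x = C.


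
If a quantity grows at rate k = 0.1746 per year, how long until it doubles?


Exponential growth: P(t) = P₀ e^(0.1746t). Set P(t)/P₀ = 2: e^(0.1746t) = 2.
Solve: t = ln(2)/0.1746 ≈ 3.97 years.


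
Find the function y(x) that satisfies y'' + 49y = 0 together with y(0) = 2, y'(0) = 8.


Characteristic roots of r² + 49 = 0 are ±7i, so y = C₁cos(7x) + C₂sin(7x).
Apply y(0) = 2: C₁ = 2. Differentiate and apply y'(0) = 8: 7·C₂ = 8, so C₂ = 8/7.
Particular solution: y = 2cos(7x) + (8/7)sin(7x).


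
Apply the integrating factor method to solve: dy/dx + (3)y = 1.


P(x) = 3, Q(x) = 1; integrating factor μ = e^(3x).
(μ y)' = e^(3x) ⇒ μ y = (1/3)e^(3x) + C.
Divide by μ: y = 1/3 + Ce^(-3x).


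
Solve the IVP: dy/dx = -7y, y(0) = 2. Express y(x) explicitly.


General solution of y' = -7y is y = Ce^(-7x).
Apply y(0) = 2: C = 2.
Particular solution: y = 2e^(-7x).


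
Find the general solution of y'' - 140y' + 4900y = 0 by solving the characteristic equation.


Characteristic equation: r² - 140r + 4900 = 0, i.e. (r - 70)² = 0.
Repeated root r = 70; include an x factor for the second linearly independent solution.
General solution: y = (C₁ + C₂x)e^(70x).


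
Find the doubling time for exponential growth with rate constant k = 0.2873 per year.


Exponential growth: P(t) = P₀ e^(0.2873t). Set P(t)/P₀ = 2: e^(0.2873t) = 2.
Solve: t = ln(2)/0.2873 ≈ 2.41 years.


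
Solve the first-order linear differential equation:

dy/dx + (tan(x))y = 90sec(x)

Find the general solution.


P(x) = tan(x) ⇒ μ = e^(∫tan(x)dx) = sec(x).
(sec(x) y)' = 90sec²(x) ⇒ sec(x) y = 90tan(x) + C.
Multiply by cos(x): y = 90sin(x) + C·cos(x).


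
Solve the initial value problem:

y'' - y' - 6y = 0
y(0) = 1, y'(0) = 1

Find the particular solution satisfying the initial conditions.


Characteristic roots of r² - r - 6 = 0 are 3, -2.
General solution y = c₁ e^(3x) + c₂ e^(-2x).
Apply y(0) = 1: c₁ + c₂ = 1. Apply y'(0) = 1: 3 c₁ - 2 c₂ = 1.
Solve: c₁ = 3/5, c₂ = 2/5.
Particular solution: y = (3/5)e^(3x) + (2/5)e^(-2x).


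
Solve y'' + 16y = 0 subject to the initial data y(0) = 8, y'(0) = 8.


Characteristic roots of r² + 16 = 0 are ±4i, so y = C₁cos(4x) + C₂sin(4x).
Apply y(0) = 8: C₁ = 8. Differentiate and apply y'(0) = 8: 4·C₂ = 8, so C₂ = 2.
Particular solution: y = 8cos(4x) + 2sin(4x).


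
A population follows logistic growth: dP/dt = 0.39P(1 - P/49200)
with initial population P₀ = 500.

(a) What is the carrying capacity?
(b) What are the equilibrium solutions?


Logistic ODE dP/dt = 0.39P(1 - P/49200) has equilibria where dP/dt = 0, i.e. P = 0 or P = 49200.
The coefficient (1 - P/K) = 0 when P = K, identifying K = 49200 as the carrying capacity.
(a) K = 49200; (b) equilibria P = 0 and P = 49200.


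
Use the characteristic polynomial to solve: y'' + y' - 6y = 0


Characteristic equation: r² + r - 6 = 0.
Factor: (r + 3)(r - 2) = 0 ⇒ r = -3, 2 (distinct real).
General solution: y = C₁e^(-3x) + C₂e^(2x).


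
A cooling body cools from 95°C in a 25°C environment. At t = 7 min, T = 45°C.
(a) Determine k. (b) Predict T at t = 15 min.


Newton's law: T(t) = T_a + (T₀ - T_a)e^(-kt).
(a) Use T(7) = 45: (45 - 25)/(95 - 25) = e^(-k·7), so k = -ln(0.286)/7 ≈ 0.1790.
(b) Apply k to t = 15: T(15) = 25 + (70)e^(-2.684) ≈ 29.8°C.


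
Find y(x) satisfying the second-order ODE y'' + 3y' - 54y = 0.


Characteristic equation: r² + 3r - 54 = 0.
Factor: (r + 9)(r - 6) = 0 ⇒ r = -9, 6 (distinct real).
General solution: y = C₁e^(-9x) + C₂e^(6x).


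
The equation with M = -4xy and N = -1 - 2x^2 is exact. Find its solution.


Check exactness: ∂M/∂y = -4x and ∂N/∂x = -4x; equal, so the equation is exact.
Integrate M with respect to x (treating y as constant): ∫M dx = -2x^2y + h(y).
Differentiate w.r.t. y and set equal to N: the x-dependent terms already match, leaving h'(y) = -1. Integrate: h(y) = -y.
So F(x,y) = -y - 2x^2y.
General solution: -y - 2x^2y = C.


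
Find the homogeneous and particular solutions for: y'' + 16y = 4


Homogeneous part: r² + 16 = 0 ⇒ r = ±4i, so y_h = C₁cos(4x) + C₂sin(4x).
Try constant y_p = A; plug in: 16A = 4 ⇒ A = 1/4.
General solution: y = C₁cos(4x) + C₂sin(4x) + 1/4.


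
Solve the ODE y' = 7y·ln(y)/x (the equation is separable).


Separate: dy/[y ln(y)] = 7 dx/x.
Substitute u = ln(y): du/u = 7 dx/x.
Integrate: ln|ln(y)| = 7ln|x| + C₀, hence ln(y) = C·x^7.


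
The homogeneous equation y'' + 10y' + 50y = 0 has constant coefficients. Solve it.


Characteristic equation: r² + 10r + 50 = 0.
Discriminant is negative; roots r = -5 ± 5i (complex conjugate pair).
General solution uses e^(α x)(C₁ cos(β x) + C₂ sin(β x)): y = e^(-5x)(C₁cos(5x) + C₂sin(5x)).


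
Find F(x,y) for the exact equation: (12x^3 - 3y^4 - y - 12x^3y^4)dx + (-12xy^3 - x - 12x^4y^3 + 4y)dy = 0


Check exactness: ∂M/∂y = -12y^3 - 1 - 48x^3y^3 and ∂N/∂x = -12y^3 - 1 - 48x^3y^3; equal, so the equation is exact.
Integrate M with respect to x (treating y as constant): ∫M dx = 3x^4 - 3xy^4 - xy - 3x^4y^4 + h(y).
Differentiate w.r.t. y and set equal to N: the x-dependent terms already match, leaving h'(y) = 4y. Integrate: h(y) = 2y^2.
So F(x,y) = 3x^4 - 3xy^4 - xy - 3x^4y^4 + 2y^2.
General solution: 3x^4 - 3xy^4 - xy - 3x^4y^4 + 2y^2 = C.


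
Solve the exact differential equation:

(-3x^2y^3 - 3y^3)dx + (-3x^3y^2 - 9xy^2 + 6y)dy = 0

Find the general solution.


Check exactness: ∂M/∂y = -9x^2y^2 - 9y^2 and ∂N/∂x = -9x^2y^2 - 9y^2; equal, so the equation is exact.
Integrate M with respect to x (treating y as constant): ∫M dx = -x^3y^3 - 3xy^3 + h(y).
Differentiate w.r.t. y and set equal to N: the x-dependent terms already match, leaving h'(y) = 6y. Integrate: h(y) = 3y^2.
So F(x,y) = -x^3y^3 - 3xy^3 + 3y^2.
General solution: -x^3y^3 - 3xy^3 + 3y^2 = C.


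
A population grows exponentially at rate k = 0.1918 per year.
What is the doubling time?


Exponential growth: P(t) = P₀ e^(0.1918t). Set P(t)/P₀ = 2: e^(0.1918t) = 2.
Solve: t = ln(2)/0.1918 ≈ 3.61 years.


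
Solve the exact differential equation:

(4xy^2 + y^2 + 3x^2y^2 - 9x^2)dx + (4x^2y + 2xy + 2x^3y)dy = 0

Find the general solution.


Check exactness: ∂M/∂y = 8xy + 2y + 6x^2y and ∂N/∂x = 8xy + 2y + 6x^2y; equal, so the equation is exact.
Integrate M with respect to x (treating y as constant): ∫M dx = 2x^2y^2 + xy^2 + x^3y^2 - 3x^3 + h(y).
Differentiate w.r.t. y and set equal to N: all terms match, so h'(y) = 0 and h is a constant absorbed into C.
General solution: 2x^2y^2 + xy^2 + x^3y^2 - 3x^3 = C.


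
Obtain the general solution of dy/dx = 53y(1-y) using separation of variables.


Separate: dy/[y(1-y)] = 53 dx.
Partial fractions: 1/[y(1-y)] = 1/y + 1/(1-y).
Integrate: ln|y/(1-y)| = 53x + C₀.
Solve for y: y = 1/(1 + Ce^(-53x)).


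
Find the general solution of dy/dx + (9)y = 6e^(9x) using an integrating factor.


P(x) = 9 ⇒ μ = e^(9x).
(μ y)' = 6e^(18x) ⇒ μ y = (6/18)e^(18x) + C.
Divide by μ: y = (1/3)e^(9x) + Ce^(-9x).


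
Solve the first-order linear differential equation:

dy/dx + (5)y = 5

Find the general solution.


P(x) = 5, Q(x) = 5; integrating factor μ = e^(5x).
(μ y)' = 5e^(5x) ⇒ μ y = e^(5x) + C.
Divide by μ: y = 1 + Ce^(-5x).


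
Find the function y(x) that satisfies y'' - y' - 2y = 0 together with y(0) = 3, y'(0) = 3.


Characteristic roots of r² - r - 2 = 0 are 2, -1.
General solution y = c₁ e^(2x) + c₂ e^(-x).
Apply y(0) = 3: c₁ + c₂ = 3. Apply y'(0) = 3: 2 c₁ - 1 c₂ = 3.
Solve: c₁ = 2, c₂ = 1.
Particular solution: y = 2e^(2x) + e^(-x).


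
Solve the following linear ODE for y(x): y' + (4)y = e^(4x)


P(x) = 4 ⇒ μ = e^(4x).
(μ y)' = e^(8x) ⇒ μ y = (1/8)e^(8x) + C.
Divide by μ: y = (1/8)e^(4x) + Ce^(-4x).


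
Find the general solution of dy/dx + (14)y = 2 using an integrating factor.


P(x) = 14, Q(x) = 2; integrating factor μ = e^(14x).
(μ y)' = 2e^(14x) ⇒ μ y = (1/7)e^(14x) + C.
Divide by μ: y = 1/7 + Ce^(-14x).


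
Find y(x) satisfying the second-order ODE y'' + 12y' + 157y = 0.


Characteristic equation: r² + 12r + 157 = 0.
Discriminant is negative; roots r = -6 ± 11i (complex conjugate pair).
General solution uses e^(α x)(C₁ cos(β x) + C₂ sin(β x)): y = e^(-6x)(C₁cos(11x) + C₂sin(11x)).


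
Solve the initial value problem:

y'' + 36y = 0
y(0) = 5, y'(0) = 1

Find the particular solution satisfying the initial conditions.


Characteristic roots of r² + 36 = 0 are ±6i, so y = C₁cos(6x) + C₂sin(6x).
Apply y(0) = 5: C₁ = 5. Differentiate and apply y'(0) = 1: 6·C₂ = 1, so C₂ = 1/6.
Particular solution: y = 5cos(6x) + (1/6)sin(6x).


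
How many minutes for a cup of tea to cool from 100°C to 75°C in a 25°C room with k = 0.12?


From T(t) = T_a + (T₀ - T_a)e^(-kt), set T(t) = 75:
(75 - 25) / (100 - 25) = e^(-0.12t), so t = -ln(0.667)/0.12 ≈ 3.4 minutes.


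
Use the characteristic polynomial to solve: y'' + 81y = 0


Characteristic equation: r² + 81 = 0.
Discriminant is negative; roots r = 0 ± 9i (complex conjugate pair).
General solution uses e^(α x)(C₁ cos(β x) + C₂ sin(β x)): y = C₁cos(9x) + C₂sin(9x).
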